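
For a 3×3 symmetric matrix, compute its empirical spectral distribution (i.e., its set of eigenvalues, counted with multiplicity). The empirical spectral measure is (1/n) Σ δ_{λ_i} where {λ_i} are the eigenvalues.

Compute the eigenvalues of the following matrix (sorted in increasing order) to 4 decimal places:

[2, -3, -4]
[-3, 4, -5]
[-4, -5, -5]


Since M is real symmetric, all three eigenvalues are real; they are the roots of det(λI − M) = λ³ − (tr M) λ² + s λ − det M, where s is the sum of the principal 2×2 minors.
tr M = 2 + 4 + (-5) = 1.
s = (2·4 − (-3)²) + (2·(-5) − (-4)²) + (4·(-5) − (-5)²) = -1 + (-26) + (-45) = -72.
det M (expand along row 1) = 2·(-45) − (-3)·(-5) + (-4)·31 = -229.
Characteristic polynomial: λ³ − λ² − 72λ + 229 = 0.
Substitute λ = y + (tr M)/3 = y + 0.333333 to remove the quadratic term: y³ + p·y + q = 0 with p = s − (tr M)²/3 = -72.333333 and q = −2(tr M)³/27 + (tr M)·s/3 − det M = 204.925926.
Three real roots ⇒ use the trigonometric (Viète) form: r = 2√(−p/3) = 9.820613, φ = arccos(3q/(p·r)) = arccos(-0.865448) = 2.616841 rad.
y_k = r·cos(φ/3 − 2πk/3) for k = 0, 1, 2 gives y = 6.315460, 3.355300, -9.670760.
λ_k = y_k + 0.333333 gives λ = 6.6488, 3.6886, -9.3374 (check: the sum is 1.0000 = tr M).

Eigenvalues sorted in increasing order: [-9.3374, 3.6886, 6.6488].


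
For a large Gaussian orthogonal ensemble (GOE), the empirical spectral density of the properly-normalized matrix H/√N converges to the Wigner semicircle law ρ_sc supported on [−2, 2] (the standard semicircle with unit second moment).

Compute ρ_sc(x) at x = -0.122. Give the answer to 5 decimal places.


ρ_sc(x) = (1/(2π)) √(4 − x²). With x = -0.122:
  4 − x² = 4 − (-0.122)² = 4 − 0.014884 = 3.985116.
  √(4 − x²) = 1.996276.
  1/(2π) = 0.159155.
  ρ_sc(-0.122) = 0.159155 · 1.996276 = 0.317717.

Rounded to 5 decimal places: ρ_sc(-0.122) ≈ 0.31772.


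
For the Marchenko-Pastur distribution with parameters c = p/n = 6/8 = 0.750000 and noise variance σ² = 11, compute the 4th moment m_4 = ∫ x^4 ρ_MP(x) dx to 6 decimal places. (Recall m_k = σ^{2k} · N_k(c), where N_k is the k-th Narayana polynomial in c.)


E[X⁴] = σ⁸ (1 + 6c + 6c² + c³) (fourth MP moment). With σ² = 11 (so σ⁸ = 14641) and c = 6/8 = 0.750000: E[X⁴] = 14641 · (1 + 6·0.750000 + 6·(0.750000)² + (0.750000)³) = 14641 · 9.296875.

So E[X^4] = 136115.546875.


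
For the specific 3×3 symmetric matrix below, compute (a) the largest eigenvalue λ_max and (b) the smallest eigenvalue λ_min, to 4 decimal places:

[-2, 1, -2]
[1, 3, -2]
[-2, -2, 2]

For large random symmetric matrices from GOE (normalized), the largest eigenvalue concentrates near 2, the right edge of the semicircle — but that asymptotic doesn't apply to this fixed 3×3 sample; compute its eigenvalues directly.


Since M is real symmetric, all three eigenvalues are real; they are the roots of det(λI − M) = λ³ − (tr M) λ² + s λ − det M, where s is the sum of the principal 2×2 minors.
tr M = -2 + 3 + 2 = 3.
s = ((-2)·3 − 1²) + ((-2)·2 − (-2)²) + (3·2 − (-2)²) = -7 + (-8) + 2 = -13.
det M (expand along row 1) = (-2)·2 − 1·(-2) + (-2)·4 = -10.
Characteristic polynomial: λ³ − 3λ² − 13λ + 10 = 0.
Substitute λ = y + (tr M)/3 = y + 1.000000 to remove the quadratic term: y³ + p·y + q = 0 with p = s − (tr M)²/3 = -16.000000 and q = −2(tr M)³/27 + (tr M)·s/3 − det M = -5.000000.
Three real roots ⇒ use the trigonometric (Viète) form: r = 2√(−p/3) = 4.618802, φ = arccos(3q/(p·r)) = arccos(0.202975) = 1.366401 rad.
y_k = r·cos(φ/3 − 2πk/3) for k = 0, 1, 2 gives y = 4.147941, -0.314443, -3.833498.
λ_k = y_k + 1.000000 gives λ = 5.1479, 0.6856, -2.8335 (check: the sum is 3.0000 = tr M).

Hence λ_max = 5.1479 and λ_min = -2.8335.


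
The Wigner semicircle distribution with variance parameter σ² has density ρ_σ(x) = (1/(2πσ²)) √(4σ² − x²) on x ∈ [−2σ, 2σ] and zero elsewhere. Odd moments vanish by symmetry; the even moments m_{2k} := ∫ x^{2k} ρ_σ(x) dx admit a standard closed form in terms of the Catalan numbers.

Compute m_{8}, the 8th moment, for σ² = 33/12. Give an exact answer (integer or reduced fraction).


By the scaled semicircle moment identity, m_{2k} = σ^{2k} · C_k with k = 4.
C_4 = (1/(k+1)) · C(2k, k) = (1/5) · C(8, 4) = (1/5) · 70 = 14.
σ^{2k} = (σ²)^k = (33/12)^4 = 14641/256.

Therefore m_{8} = σ^{8} · C_4 = (14641/256) · 14 = 102487/128.


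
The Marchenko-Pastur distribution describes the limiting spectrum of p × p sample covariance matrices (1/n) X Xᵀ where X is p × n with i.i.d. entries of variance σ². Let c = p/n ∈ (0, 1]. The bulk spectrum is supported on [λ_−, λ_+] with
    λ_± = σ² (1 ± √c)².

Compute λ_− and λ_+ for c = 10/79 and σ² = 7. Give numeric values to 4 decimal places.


c = 10/79 = 0.126582; √c = 0.355784.
λ_− = σ² (1 − √c)² = 7 · (1 − 0.355784)² = 7 · (0.644216)² = 2.905099.
λ_+ = σ² (1 + √c)² = 7 · (1 + 0.355784)² = 7 · (1.355784)² = 12.867052.

Rounded to 4 decimal places: λ_− ≈ 2.9051, λ_+ ≈ 12.8671.


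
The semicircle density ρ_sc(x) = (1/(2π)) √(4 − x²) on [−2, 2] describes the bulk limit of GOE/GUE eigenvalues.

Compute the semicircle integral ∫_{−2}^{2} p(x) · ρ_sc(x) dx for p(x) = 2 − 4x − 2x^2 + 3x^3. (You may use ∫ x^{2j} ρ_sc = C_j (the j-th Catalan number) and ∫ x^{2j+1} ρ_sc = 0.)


Write p(x) = Σ a_i x^i, split into monomials and integrate each against ρ_sc separately.
Using ∫ x^{2j} ρ_sc = C_j = (1/(j+1)) C(2j, j) (Catalan numbers) and ∫ x^{2j+1} ρ_sc = 0 (odd monomials vanish by symmetry):
  i = 0 (even): a_0 · C_{0} = 2 · 1 = 2
  i = 1 (odd): ∫ x^1 ρ_sc = 0 (vanishes)
  i = 2 (even): a_2 · C_{1} = -2 · 1 = -2
  i = 3 (odd): ∫ x^3 ρ_sc = 0 (vanishes)

Summing the contributions: ∫_{−2}^{2} p(x) ρ_sc(x) dx = 2 + (-2) = 0.


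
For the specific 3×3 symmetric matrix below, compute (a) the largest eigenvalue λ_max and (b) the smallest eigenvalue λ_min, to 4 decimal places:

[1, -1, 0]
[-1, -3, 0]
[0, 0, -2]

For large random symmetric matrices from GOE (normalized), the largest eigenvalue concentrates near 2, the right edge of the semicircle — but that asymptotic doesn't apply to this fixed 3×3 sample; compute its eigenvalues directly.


Since M is real symmetric, all three eigenvalues are real; they are the roots of det(λI − M) = λ³ − (tr M) λ² + s λ − det M, where s is the sum of the principal 2×2 minors.
tr M = 1 + (-3) + (-2) = -4.
s = (1·(-3) − (-1)²) + (1·(-2) − 0²) + ((-3)·(-2) − 0²) = -4 + (-2) + 6 = 0.
det M (expand along row 1) = 1·6 − (-1)·2 + 0·0 = 8.
Characteristic polynomial: λ³ + 4λ² − 8 = 0.
Substitute λ = y + (tr M)/3 = y − 1.333333 to remove the quadratic term: y³ + p·y + q = 0 with p = s − (tr M)²/3 = -5.333333 and q = −2(tr M)³/27 + (tr M)·s/3 − det M = -3.259259.
Three real roots ⇒ use the trigonometric (Viète) form: r = 2√(−p/3) = 2.666667, φ = arccos(3q/(p·r)) = arccos(0.687500) = 0.812756 rad.
y_k = r·cos(φ/3 − 2πk/3) for k = 0, 1, 2 gives y = 2.569401, -0.666667, -1.902735.
λ_k = y_k − 1.333333 gives λ = 1.2361, -2.0000, -3.2361 (check: the sum is -4.0000 = tr M).

Hence λ_max = 1.2361 and λ_min = -3.2361.


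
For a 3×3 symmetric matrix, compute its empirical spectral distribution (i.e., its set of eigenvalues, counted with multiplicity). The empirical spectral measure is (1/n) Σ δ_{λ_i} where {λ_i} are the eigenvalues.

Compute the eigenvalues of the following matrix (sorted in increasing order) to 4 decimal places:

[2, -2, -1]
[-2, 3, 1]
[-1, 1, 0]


Since M is real symmetric, all three eigenvalues are real; they are the roots of det(λI − M) = λ³ − (tr M) λ² + s λ − det M, where s is the sum of the principal 2×2 minors.
tr M = 2 + 3 + 0 = 5.
s = (2·3 − (-2)²) + (2·0 − (-1)²) + (3·0 − 1²) = 2 + (-1) + (-1) = 0.
det M (expand along row 1) = 2·(-1) − (-2)·1 + (-1)·1 = -1.
Characteristic polynomial: λ³ − 5λ² + 1 = 0.
Substitute λ = y + (tr M)/3 = y + 1.666667 to remove the quadratic term: y³ + p·y + q = 0 with p = s − (tr M)²/3 = -8.333333 and q = −2(tr M)³/27 + (tr M)·s/3 − det M = -8.259259.
Three real roots ⇒ use the trigonometric (Viète) form: r = 2√(−p/3) = 3.333333, φ = arccos(3q/(p·r)) = arccos(0.892000) = 0.469046 rad.
y_k = r·cos(φ/3 − 2πk/3) for k = 0, 1, 2 gives y = 3.292675, -1.196834, -2.095840.
λ_k = y_k + 1.666667 gives λ = 4.9593, 0.4698, -0.4292 (check: the sum is 5.0000 = tr M).

Eigenvalues sorted in increasing order: [-0.4292, 0.4698, 4.9593].


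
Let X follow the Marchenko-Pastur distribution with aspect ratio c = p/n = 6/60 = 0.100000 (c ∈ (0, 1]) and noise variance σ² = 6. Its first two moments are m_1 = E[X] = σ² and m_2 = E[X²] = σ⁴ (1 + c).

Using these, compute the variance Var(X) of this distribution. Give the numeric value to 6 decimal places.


m_1 = E[X] = σ² = 6, so m_1² = 36.
m_2 = E[X²] = σ⁴ (1 + c) = 36 · (1 + 0.100000) = 36 · 1.100000 = 39.600000.
(Note m_2 − m_1² simplifies to c · σ⁴ = 0.100000 · 36.)

Var(X) = m_2 − m_1² = 39.600000 − 36 = 3.600000.


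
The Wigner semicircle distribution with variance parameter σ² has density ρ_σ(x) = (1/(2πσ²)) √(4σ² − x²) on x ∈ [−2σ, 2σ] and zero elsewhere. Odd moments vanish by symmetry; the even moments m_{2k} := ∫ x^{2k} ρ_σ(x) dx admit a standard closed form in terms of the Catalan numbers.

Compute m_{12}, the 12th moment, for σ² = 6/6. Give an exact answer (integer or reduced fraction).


By the scaled semicircle moment identity, m_{2k} = σ^{2k} · C_k with k = 6.
C_6 = (1/(k+1)) · C(2k, k) = (1/7) · C(12, 6) = (1/7) · 924 = 132.
σ^{2k} = (σ²)^k = (6/6)^6 = 1.

Therefore m_{12} = σ^{12} · C_6 = 1 · 132 = 132.


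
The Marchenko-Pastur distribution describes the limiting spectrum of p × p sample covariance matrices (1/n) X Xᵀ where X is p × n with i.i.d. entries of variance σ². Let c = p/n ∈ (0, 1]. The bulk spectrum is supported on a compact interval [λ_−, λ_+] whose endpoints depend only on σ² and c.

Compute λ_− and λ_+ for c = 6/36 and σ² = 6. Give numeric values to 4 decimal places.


c = 6/36 = 0.166667; √c = 0.408248.
λ_− = σ² (1 − √c)² = 6 · (1 − 0.408248)² = 6 · (0.591752)² = 2.101021.
λ_+ = σ² (1 + √c)² = 6 · (1 + 0.408248)² = 6 · (1.408248)² = 11.898979.

Rounded to 4 decimal places: λ_− ≈ 2.1010, λ_+ ≈ 11.8990.


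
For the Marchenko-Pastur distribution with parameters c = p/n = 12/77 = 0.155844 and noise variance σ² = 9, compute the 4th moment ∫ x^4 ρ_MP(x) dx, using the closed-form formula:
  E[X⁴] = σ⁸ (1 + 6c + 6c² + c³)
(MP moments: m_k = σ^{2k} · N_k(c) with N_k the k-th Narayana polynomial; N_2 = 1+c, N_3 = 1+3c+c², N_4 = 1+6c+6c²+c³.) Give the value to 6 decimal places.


E[X⁴] = σ⁸ (1 + 6c + 6c² + c³) (fourth MP moment). With σ² = 9 (so σ⁸ = 6561) and c = 12/77 = 0.155844: E[X⁴] = 6561 · (1 + 6·0.155844 + 6·(0.155844)² + (0.155844)³) = 6561 · 2.084574.

So E[X^4] = 13676.892573.


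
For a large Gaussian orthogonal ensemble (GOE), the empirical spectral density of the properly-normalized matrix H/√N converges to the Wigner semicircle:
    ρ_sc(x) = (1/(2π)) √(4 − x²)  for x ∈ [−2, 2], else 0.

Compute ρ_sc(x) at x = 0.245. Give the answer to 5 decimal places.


ρ_sc(x) = (1/(2π)) √(4 − x²). With x = 0.245:
  4 − x² = 4 − (0.245)² = 4 − 0.060025 = 3.939975.
  √(4 − x²) = 1.984937.
  1/(2π) = 0.159155.
  ρ_sc(0.245) = 0.159155 · 1.984937 = 0.315913.

Rounded to 5 decimal places: ρ_sc(0.245) ≈ 0.31591.


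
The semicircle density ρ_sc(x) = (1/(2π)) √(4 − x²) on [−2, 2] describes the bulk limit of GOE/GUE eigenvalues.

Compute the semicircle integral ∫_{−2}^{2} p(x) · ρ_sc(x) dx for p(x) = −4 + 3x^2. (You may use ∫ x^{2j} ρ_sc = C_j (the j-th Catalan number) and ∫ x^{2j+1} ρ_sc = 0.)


Write p(x) = Σ a_i x^i, split into monomials and integrate each against ρ_sc separately.
Using ∫ x^{2j} ρ_sc = C_j = (1/(j+1)) C(2j, j) (Catalan numbers) and ∫ x^{2j+1} ρ_sc = 0 (odd monomials vanish by symmetry):
  i = 0 (even): a_0 · C_{0} = -4 · 1 = -4
  i = 2 (even): a_2 · C_{1} = 3 · 1 = 3

Summing the contributions: ∫_{−2}^{2} p(x) ρ_sc(x) dx = (-4) + 3 = -1.


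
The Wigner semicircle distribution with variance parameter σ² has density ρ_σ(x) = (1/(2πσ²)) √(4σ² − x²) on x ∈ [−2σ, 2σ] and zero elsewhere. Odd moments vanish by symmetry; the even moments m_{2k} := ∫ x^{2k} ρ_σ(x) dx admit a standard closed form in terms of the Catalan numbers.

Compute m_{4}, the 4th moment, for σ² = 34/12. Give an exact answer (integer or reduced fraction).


By the scaled semicircle moment identity, m_{2k} = σ^{2k} · C_k with k = 2.
C_2 = (1/(k+1)) · C(2k, k) = (1/3) · C(4, 2) = (1/3) · 6 = 2.
σ^{2k} = (σ²)^k = (34/12)^2 = 289/36.

Therefore m_{4} = σ^{4} · C_2 = (289/36) · 2 = 289/18.


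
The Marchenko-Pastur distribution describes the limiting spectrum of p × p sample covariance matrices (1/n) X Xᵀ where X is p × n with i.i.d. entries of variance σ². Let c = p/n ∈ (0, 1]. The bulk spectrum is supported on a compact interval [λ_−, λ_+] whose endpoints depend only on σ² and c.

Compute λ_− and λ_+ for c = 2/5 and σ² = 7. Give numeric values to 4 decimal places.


c = 2/5 = 0.400000; √c = 0.632456.
λ_− = σ² (1 − √c)² = 7 · (1 − 0.632456)² = 7 · (0.367544)² = 0.945623.
λ_+ = σ² (1 + √c)² = 7 · (1 + 0.632456)² = 7 · (1.632456)² = 18.654377.

Rounded to 4 decimal places: λ_− ≈ 0.9456, λ_+ ≈ 18.6544.


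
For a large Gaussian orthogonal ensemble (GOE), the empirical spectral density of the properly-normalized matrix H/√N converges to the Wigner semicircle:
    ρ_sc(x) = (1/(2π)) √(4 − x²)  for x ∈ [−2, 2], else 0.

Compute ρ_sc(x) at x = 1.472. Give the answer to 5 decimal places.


ρ_sc(x) = (1/(2π)) √(4 − x²). With x = 1.472:
  4 − x² = 4 − (1.472)² = 4 − 2.166784 = 1.833216.
  √(4 − x²) = 1.353963.
  1/(2π) = 0.159155.
  ρ_sc(1.472) = 0.159155 · 1.353963 = 0.215490.

Rounded to 5 decimal places: ρ_sc(1.472) ≈ 0.21549.


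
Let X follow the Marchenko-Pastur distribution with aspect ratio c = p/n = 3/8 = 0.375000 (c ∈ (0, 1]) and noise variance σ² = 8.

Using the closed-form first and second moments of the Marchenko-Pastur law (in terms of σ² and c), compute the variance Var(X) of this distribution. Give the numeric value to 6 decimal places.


Recall the MP moments m_1 = E[X] = σ² and m_2 = E[X²] = σ⁴ (1 + c).
m_1 = E[X] = σ² = 8, so m_1² = 64.
m_2 = E[X²] = σ⁴ (1 + c) = 64 · (1 + 0.375000) = 64 · 1.375000 = 88.000000.
(Note m_2 − m_1² simplifies to c · σ⁴ = 0.375000 · 64.)

Var(X) = m_2 − m_1² = 88.000000 − 64 = 24.000000.


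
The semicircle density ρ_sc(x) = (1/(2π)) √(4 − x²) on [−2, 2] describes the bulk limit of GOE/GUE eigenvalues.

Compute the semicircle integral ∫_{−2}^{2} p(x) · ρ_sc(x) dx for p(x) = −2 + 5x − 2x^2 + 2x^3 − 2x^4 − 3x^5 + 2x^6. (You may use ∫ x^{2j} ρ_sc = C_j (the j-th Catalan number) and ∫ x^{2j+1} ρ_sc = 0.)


Write p(x) = Σ a_i x^i, split into monomials and integrate each against ρ_sc separately.
Using ∫ x^{2j} ρ_sc = C_j = (1/(j+1)) C(2j, j) (Catalan numbers) and ∫ x^{2j+1} ρ_sc = 0 (odd monomials vanish by symmetry):
  i = 0 (even): a_0 · C_{0} = -2 · 1 = -2
  i = 1 (odd): ∫ x^1 ρ_sc = 0 (vanishes)
  i = 2 (even): a_2 · C_{1} = -2 · 1 = -2
  i = 3 (odd): ∫ x^3 ρ_sc = 0 (vanishes)
  i = 4 (even): a_4 · C_{2} = -2 · 2 = -4
  i = 5 (odd): ∫ x^5 ρ_sc = 0 (vanishes)
  i = 6 (even): a_6 · C_{3} = 2 · 5 = 10

Summing the contributions: ∫_{−2}^{2} p(x) ρ_sc(x) dx = (-2) + (-2) + (-4) + 10 = 2.


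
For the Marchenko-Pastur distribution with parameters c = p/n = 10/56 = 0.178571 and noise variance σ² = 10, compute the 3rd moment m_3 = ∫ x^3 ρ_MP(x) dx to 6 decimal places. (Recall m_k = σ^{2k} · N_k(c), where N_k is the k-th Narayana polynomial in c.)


E[X³] = σ⁶ (1 + 3c + c²) (third MP moment). With σ² = 10 (so σ⁶ = 1000) and c = 10/56 = 0.178571: E[X³] = 1000 · (1 + 3·0.178571 + (0.178571)²) = 1000 · 1.567602.

So E[X^3] = 1567.602041.


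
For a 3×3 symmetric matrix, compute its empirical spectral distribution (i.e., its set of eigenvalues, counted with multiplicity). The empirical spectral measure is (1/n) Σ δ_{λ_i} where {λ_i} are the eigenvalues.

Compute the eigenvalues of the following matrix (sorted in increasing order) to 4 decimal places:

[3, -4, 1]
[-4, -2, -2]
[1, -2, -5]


Since M is real symmetric, all three eigenvalues are real; they are the roots of det(λI − M) = λ³ − (tr M) λ² + s λ − det M, where s is the sum of the principal 2×2 minors.
tr M = 3 + (-2) + (-5) = -4.
s = (3·(-2) − (-4)²) + (3·(-5) − 1²) + ((-2)·(-5) − (-2)²) = -22 + (-16) + 6 = -32.
det M (expand along row 1) = 3·6 − (-4)·22 + 1·10 = 116.
Characteristic polynomial: λ³ + 4λ² − 32λ − 116 = 0.
Substitute λ = y + (tr M)/3 = y − 1.333333 to remove the quadratic term: y³ + p·y + q = 0 with p = s − (tr M)²/3 = -37.333333 and q = −2(tr M)³/27 + (tr M)·s/3 − det M = -68.592593.
Three real roots ⇒ use the trigonometric (Viète) form: r = 2√(−p/3) = 7.055337, φ = arccos(3q/(p·r)) = arccos(0.781239) = 0.674148 rad.
y_k = r·cos(φ/3 − 2πk/3) for k = 0, 1, 2 gives y = 6.877948, -2.077463, -4.800485.
λ_k = y_k − 1.333333 gives λ = 5.5446, -3.4108, -6.1338 (check: the sum is -4.0000 = tr M).

Eigenvalues sorted in increasing order: [-6.1338, -3.4108, 5.5446].


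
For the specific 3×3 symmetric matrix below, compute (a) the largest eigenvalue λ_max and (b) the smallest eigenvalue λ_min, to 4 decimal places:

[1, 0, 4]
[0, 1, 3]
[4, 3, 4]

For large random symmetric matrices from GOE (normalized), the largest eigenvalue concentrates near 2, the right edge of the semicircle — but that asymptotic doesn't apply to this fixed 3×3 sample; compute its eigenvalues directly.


Since M is real symmetric, all three eigenvalues are real; they are the roots of det(λI − M) = λ³ − (tr M) λ² + s λ − det M, where s is the sum of the principal 2×2 minors.
tr M = 1 + 1 + 4 = 6.
s = (1·1 − 0²) + (1·4 − 4²) + (1·4 − 3²) = 1 + (-12) + (-5) = -16.
det M (expand along row 1) = 1·(-5) − 0·(-12) + 4·(-4) = -21.
Characteristic polynomial: λ³ − 6λ² − 16λ + 21 = 0.
Substitute λ = y + (tr M)/3 = y + 2.000000 to remove the quadratic term: y³ + p·y + q = 0 with p = s − (tr M)²/3 = -28.000000 and q = −2(tr M)³/27 + (tr M)·s/3 − det M = -27.000000.
Three real roots ⇒ use the trigonometric (Viète) form: r = 2√(−p/3) = 6.110101, φ = arccos(3q/(p·r)) = arccos(0.473455) = 1.077587 rad.
y_k = r·cos(φ/3 − 2πk/3) for k = 0, 1, 2 gives y = 5.720153, -1.000000, -4.720153.
λ_k = y_k + 2.000000 gives λ = 7.7202, 1.0000, -2.7202 (check: the sum is 6.0000 = tr M).

Hence λ_max = 7.7202 and λ_min = -2.7202.


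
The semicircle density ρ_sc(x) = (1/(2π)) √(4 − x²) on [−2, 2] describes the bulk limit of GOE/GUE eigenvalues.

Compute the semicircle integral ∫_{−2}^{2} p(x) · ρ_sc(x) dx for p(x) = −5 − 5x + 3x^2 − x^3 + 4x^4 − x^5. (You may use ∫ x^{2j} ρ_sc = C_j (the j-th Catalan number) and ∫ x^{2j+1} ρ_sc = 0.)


Write p(x) = Σ a_i x^i, split into monomials and integrate each against ρ_sc separately.
Using ∫ x^{2j} ρ_sc = C_j = (1/(j+1)) C(2j, j) (Catalan numbers) and ∫ x^{2j+1} ρ_sc = 0 (odd monomials vanish by symmetry):
  i = 0 (even): a_0 · C_{0} = -5 · 1 = -5
  i = 1 (odd): ∫ x^1 ρ_sc = 0 (vanishes)
  i = 2 (even): a_2 · C_{1} = 3 · 1 = 3
  i = 3 (odd): ∫ x^3 ρ_sc = 0 (vanishes)
  i = 4 (even): a_4 · C_{2} = 4 · 2 = 8
  i = 5 (odd): ∫ x^5 ρ_sc = 0 (vanishes)

Summing the contributions: ∫_{−2}^{2} p(x) ρ_sc(x) dx = (-5) + 3 + 8 = 6.


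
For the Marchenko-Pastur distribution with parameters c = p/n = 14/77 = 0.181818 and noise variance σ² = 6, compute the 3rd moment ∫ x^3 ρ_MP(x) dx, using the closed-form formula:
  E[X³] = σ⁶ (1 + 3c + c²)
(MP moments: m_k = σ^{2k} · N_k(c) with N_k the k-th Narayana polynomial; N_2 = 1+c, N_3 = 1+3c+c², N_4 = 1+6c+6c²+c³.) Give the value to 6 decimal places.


E[X³] = σ⁶ (1 + 3c + c²) (third MP moment). With σ² = 6 (so σ⁶ = 216) and c = 14/77 = 0.181818: E[X³] = 216 · (1 + 3·0.181818 + (0.181818)²) = 216 · 1.578512.

So E[X^3] = 340.958678.


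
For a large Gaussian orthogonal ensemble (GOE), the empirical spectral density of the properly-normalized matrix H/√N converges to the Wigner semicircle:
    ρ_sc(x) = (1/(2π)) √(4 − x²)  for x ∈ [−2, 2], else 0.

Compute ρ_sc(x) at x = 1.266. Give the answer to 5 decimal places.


ρ_sc(x) = (1/(2π)) √(4 − x²). With x = 1.266:
  4 − x² = 4 − (1.266)² = 4 − 1.602756 = 2.397244.
  √(4 − x²) = 1.548304.
  1/(2π) = 0.159155.
  ρ_sc(1.266) = 0.159155 · 1.548304 = 0.246420.

Rounded to 5 decimal places: ρ_sc(1.266) ≈ 0.24642.


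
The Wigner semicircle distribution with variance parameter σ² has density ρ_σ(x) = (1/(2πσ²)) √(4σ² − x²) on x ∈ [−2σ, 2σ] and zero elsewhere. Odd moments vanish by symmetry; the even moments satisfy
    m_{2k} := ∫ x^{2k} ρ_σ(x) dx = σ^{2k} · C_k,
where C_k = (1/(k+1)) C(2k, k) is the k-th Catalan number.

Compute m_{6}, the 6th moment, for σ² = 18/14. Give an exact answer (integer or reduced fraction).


By the scaled semicircle moment identity, m_{2k} = σ^{2k} · C_k with k = 3.
C_3 = (1/(k+1)) · C(2k, k) = (1/4) · C(6, 3) = (1/4) · 20 = 5.
σ^{2k} = (σ²)^k = (18/14)^3 = 729/343.

Therefore m_{6} = σ^{6} · C_3 = (729/343) · 5 = 3645/343.


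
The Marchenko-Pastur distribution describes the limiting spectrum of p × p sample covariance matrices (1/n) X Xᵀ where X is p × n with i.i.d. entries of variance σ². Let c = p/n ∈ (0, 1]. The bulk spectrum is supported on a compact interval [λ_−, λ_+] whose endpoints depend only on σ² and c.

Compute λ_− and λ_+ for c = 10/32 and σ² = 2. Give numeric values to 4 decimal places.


c = 10/32 = 0.312500; √c = 0.559017.
λ_− = σ² (1 − √c)² = 2 · (1 − 0.559017)² = 2 · (0.440983)² = 0.388932.
λ_+ = σ² (1 + √c)² = 2 · (1 + 0.559017)² = 2 · (1.559017)² = 4.861068.

Rounded to 4 decimal places: λ_− ≈ 0.3889, λ_+ ≈ 4.8611.


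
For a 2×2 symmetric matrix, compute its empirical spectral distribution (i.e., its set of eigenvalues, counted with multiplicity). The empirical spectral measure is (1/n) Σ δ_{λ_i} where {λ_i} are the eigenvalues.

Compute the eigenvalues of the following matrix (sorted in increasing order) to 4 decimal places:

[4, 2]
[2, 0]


Since M is real symmetric, both eigenvalues are real; they are the roots of det(λI − M) = λ² − (tr M) λ + det M.
tr M = 4 + 0 = 4.
det M = 4·0 − 2² = 0 − 4 = -4.
Characteristic polynomial: λ² − 4λ − 4 = 0.
Discriminant Δ = (tr M)² − 4·det M = 16 − (-16) = 32; √Δ = 5.656854.
λ = (tr M ± √Δ)/2 = (4 ± 5.656854)/2, giving (tr M − √Δ)/2 = -0.8284 and (tr M + √Δ)/2 = 4.8284.

Eigenvalues sorted in increasing order: [-0.8284, 4.8284].


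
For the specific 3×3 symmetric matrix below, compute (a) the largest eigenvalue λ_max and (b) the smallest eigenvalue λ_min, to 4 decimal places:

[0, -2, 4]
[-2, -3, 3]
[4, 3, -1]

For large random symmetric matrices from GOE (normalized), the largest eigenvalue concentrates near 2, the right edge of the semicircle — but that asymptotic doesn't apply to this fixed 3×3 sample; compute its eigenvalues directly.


Since M is real symmetric, all three eigenvalues are real; they are the roots of det(λI − M) = λ³ − (tr M) λ² + s λ − det M, where s is the sum of the principal 2×2 minors.
tr M = 0 + (-3) + (-1) = -4.
s = (0·(-3) − (-2)²) + (0·(-1) − 4²) + ((-3)·(-1) − 3²) = -4 + (-16) + (-6) = -26.
det M (expand along row 1) = 0·(-6) − (-2)·(-10) + 4·6 = 4.
Characteristic polynomial: λ³ + 4λ² − 26λ − 4 = 0.
Substitute λ = y + (tr M)/3 = y − 1.333333 to remove the quadratic term: y³ + p·y + q = 0 with p = s − (tr M)²/3 = -31.333333 and q = −2(tr M)³/27 + (tr M)·s/3 − det M = 35.407407.
Three real roots ⇒ use the trigonometric (Viète) form: r = 2√(−p/3) = 6.463573, φ = arccos(3q/(p·r)) = arccos(-0.524489) = 2.122911 rad.
y_k = r·cos(φ/3 − 2πk/3) for k = 0, 1, 2 gives y = 4.911670, 1.182840, -6.094510.
λ_k = y_k − 1.333333 gives λ = 3.5783, -0.1505, -7.4278 (check: the sum is -4.0000 = tr M).

Hence λ_max = 3.5783 and λ_min = -7.4278.


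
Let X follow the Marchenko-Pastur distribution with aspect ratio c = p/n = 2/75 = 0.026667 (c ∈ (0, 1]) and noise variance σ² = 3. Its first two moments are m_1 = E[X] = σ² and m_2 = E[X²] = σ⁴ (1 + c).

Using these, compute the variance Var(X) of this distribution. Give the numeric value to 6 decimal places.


m_1 = E[X] = σ² = 3, so m_1² = 9.
m_2 = E[X²] = σ⁴ (1 + c) = 9 · (1 + 0.026667) = 9 · 1.026667 = 9.240000.
(Note m_2 − m_1² simplifies to c · σ⁴ = 0.026667 · 9.)

Var(X) = m_2 − m_1² = 9.240000 − 9 = 0.240000.


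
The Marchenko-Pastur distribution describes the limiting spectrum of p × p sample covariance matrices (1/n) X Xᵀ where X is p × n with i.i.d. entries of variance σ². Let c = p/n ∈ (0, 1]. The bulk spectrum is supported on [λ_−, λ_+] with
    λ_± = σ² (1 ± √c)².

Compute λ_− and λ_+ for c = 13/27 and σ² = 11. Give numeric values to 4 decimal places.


c = 13/27 = 0.481481; √c = 0.693889.
λ_− = σ² (1 − √c)² = 11 · (1 − 0.693889)² = 11 · (0.306111)² = 1.030746.
λ_+ = σ² (1 + √c)² = 11 · (1 + 0.693889)² = 11 · (1.693889)² = 31.561847.

Rounded to 4 decimal places: λ_− ≈ 1.0307, λ_+ ≈ 31.5618.


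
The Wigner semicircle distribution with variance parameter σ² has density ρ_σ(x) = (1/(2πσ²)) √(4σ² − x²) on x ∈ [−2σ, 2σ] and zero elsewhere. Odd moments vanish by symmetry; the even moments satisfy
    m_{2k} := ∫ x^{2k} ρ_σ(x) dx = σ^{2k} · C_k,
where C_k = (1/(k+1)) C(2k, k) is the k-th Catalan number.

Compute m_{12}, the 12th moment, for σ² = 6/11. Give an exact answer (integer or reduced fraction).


By the scaled semicircle moment identity, m_{2k} = σ^{2k} · C_k with k = 6.
C_6 = (1/(k+1)) · C(2k, k) = (1/7) · C(12, 6) = (1/7) · 924 = 132.
σ^{2k} = (σ²)^k = (6/11)^6 = 46656/1771561.

Therefore m_{12} = σ^{12} · C_6 = (46656/1771561) · 132 = 559872/161051.


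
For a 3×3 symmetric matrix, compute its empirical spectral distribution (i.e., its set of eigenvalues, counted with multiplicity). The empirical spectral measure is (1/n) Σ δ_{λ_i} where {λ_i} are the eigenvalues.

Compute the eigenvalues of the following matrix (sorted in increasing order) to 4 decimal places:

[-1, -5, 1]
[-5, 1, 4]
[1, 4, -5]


Since M is real symmetric, all three eigenvalues are real; they are the roots of det(λI − M) = λ³ − (tr M) λ² + s λ − det M, where s is the sum of the principal 2×2 minors.
tr M = -1 + 1 + (-5) = -5.
s = ((-1)·1 − (-5)²) + ((-1)·(-5) − 1²) + (1·(-5) − 4²) = -26 + 4 + (-21) = -43.
det M (expand along row 1) = (-1)·(-21) − (-5)·21 + 1·(-21) = 105.
Characteristic polynomial: λ³ + 5λ² − 43λ − 105 = 0.
Substitute λ = y + (tr M)/3 = y − 1.666667 to remove the quadratic term: y³ + p·y + q = 0 with p = s − (tr M)²/3 = -51.333333 and q = −2(tr M)³/27 + (tr M)·s/3 − det M = -24.074074.
Three real roots ⇒ use the trigonometric (Viète) form: r = 2√(−p/3) = 8.273116, φ = arccos(3q/(p·r)) = arccos(0.170060) = 1.399906 rad.
y_k = r·cos(φ/3 − 2πk/3) for k = 0, 1, 2 gives y = 7.388613, -0.471011, -6.917602.
λ_k = y_k − 1.666667 gives λ = 5.7219, -2.1377, -8.5843 (check: the sum is -5.0000 = tr M).

Eigenvalues sorted in increasing order: [-8.5843, -2.1377, 5.7219].


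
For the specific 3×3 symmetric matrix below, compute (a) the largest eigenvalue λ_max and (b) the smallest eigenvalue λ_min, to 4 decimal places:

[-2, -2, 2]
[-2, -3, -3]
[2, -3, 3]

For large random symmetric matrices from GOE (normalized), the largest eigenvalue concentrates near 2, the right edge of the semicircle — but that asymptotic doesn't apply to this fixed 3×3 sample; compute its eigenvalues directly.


Since M is real symmetric, all three eigenvalues are real; they are the roots of det(λI − M) = λ³ − (tr M) λ² + s λ − det M, where s is the sum of the principal 2×2 minors.
tr M = -2 + (-3) + 3 = -2.
s = ((-2)·(-3) − (-2)²) + ((-2)·3 − 2²) + ((-3)·3 − (-3)²) = 2 + (-10) + (-18) = -26.
det M (expand along row 1) = (-2)·(-18) − (-2)·0 + 2·12 = 60.
Characteristic polynomial: λ³ + 2λ² − 26λ − 60 = 0.
Substitute λ = y + (tr M)/3 = y − 0.666667 to remove the quadratic term: y³ + p·y + q = 0 with p = s − (tr M)²/3 = -27.333333 and q = −2(tr M)³/27 + (tr M)·s/3 − det M = -42.074074.
Three real roots ⇒ use the trigonometric (Viète) form: r = 2√(−p/3) = 6.036923, φ = arccos(3q/(p·r)) = arccos(0.764940) = 0.699848 rad.
y_k = r·cos(φ/3 − 2πk/3) for k = 0, 1, 2 gives y = 5.873400, -1.728101, -4.145299.
λ_k = y_k − 0.666667 gives λ = 5.2067, -2.3948, -4.8120 (check: the sum is -2.0000 = tr M).

Hence λ_max = 5.2067 and λ_min = -4.8120.


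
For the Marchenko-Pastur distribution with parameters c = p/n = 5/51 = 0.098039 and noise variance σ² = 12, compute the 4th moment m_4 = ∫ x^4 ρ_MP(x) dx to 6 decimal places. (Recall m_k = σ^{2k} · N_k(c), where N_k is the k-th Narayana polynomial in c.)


E[X⁴] = σ⁸ (1 + 6c + 6c² + c³) (fourth MP moment). With σ² = 12 (so σ⁸ = 20736) and c = 5/51 = 0.098039: E[X⁴] = 20736 · (1 + 6·0.098039 + 6·(0.098039)² + (0.098039)³) = 20736 · 1.646848.

So E[X^4] = 34149.034806.


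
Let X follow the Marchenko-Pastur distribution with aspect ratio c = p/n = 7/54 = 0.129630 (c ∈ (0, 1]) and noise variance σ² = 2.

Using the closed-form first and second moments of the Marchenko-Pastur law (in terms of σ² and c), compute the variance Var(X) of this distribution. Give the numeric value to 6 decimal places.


Recall the MP moments m_1 = E[X] = σ² and m_2 = E[X²] = σ⁴ (1 + c).
m_1 = E[X] = σ² = 2, so m_1² = 4.
m_2 = E[X²] = σ⁴ (1 + c) = 4 · (1 + 0.129630) = 4 · 1.129630 = 4.518519.
(Note m_2 − m_1² simplifies to c · σ⁴ = 0.129630 · 4.)

Var(X) = m_2 − m_1² = 4.518519 − 4 = 0.518519.


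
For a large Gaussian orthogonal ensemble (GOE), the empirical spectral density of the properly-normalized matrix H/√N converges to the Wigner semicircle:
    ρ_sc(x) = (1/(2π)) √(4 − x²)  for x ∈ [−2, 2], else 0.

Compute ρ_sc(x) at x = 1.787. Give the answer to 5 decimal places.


ρ_sc(x) = (1/(2π)) √(4 − x²). With x = 1.787:
  4 − x² = 4 − (1.787)² = 4 − 3.193369 = 0.806631.
  √(4 − x²) = 0.898126.
  1/(2π) = 0.159155.
  ρ_sc(1.787) = 0.159155 · 0.898126 = 0.142941.

Rounded to 5 decimal places: ρ_sc(1.787) ≈ 0.14294.


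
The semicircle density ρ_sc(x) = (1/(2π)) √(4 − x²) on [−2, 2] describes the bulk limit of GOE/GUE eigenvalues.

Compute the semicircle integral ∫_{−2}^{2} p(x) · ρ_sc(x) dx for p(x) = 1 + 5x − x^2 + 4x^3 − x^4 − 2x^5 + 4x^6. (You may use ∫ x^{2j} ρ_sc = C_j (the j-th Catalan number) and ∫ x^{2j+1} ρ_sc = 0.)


Write p(x) = Σ a_i x^i, split into monomials and integrate each against ρ_sc separately.
Using ∫ x^{2j} ρ_sc = C_j = (1/(j+1)) C(2j, j) (Catalan numbers) and ∫ x^{2j+1} ρ_sc = 0 (odd monomials vanish by symmetry):
  i = 0 (even): a_0 · C_{0} = 1 · 1 = 1
  i = 1 (odd): ∫ x^1 ρ_sc = 0 (vanishes)
  i = 2 (even): a_2 · C_{1} = -1 · 1 = -1
  i = 3 (odd): ∫ x^3 ρ_sc = 0 (vanishes)
  i = 4 (even): a_4 · C_{2} = -1 · 2 = -2
  i = 5 (odd): ∫ x^5 ρ_sc = 0 (vanishes)
  i = 6 (even): a_6 · C_{3} = 4 · 5 = 20

Summing the contributions: ∫_{−2}^{2} p(x) ρ_sc(x) dx = 1 + (-1) + (-2) + 20 = 18.


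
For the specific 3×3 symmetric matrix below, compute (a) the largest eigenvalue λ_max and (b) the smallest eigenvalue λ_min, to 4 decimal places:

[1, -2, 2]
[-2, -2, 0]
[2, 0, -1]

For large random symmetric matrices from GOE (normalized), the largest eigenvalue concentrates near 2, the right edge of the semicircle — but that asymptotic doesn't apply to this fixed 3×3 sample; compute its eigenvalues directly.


Since M is real symmetric, all three eigenvalues are real; they are the roots of det(λI − M) = λ³ − (tr M) λ² + s λ − det M, where s is the sum of the principal 2×2 minors.
tr M = 1 + (-2) + (-1) = -2.
s = (1·(-2) − (-2)²) + (1·(-1) − 2²) + ((-2)·(-1) − 0²) = -6 + (-5) + 2 = -9.
det M (expand along row 1) = 1·2 − (-2)·2 + 2·4 = 14.
Characteristic polynomial: λ³ + 2λ² − 9λ − 14 = 0.
Substitute λ = y + (tr M)/3 = y − 0.666667 to remove the quadratic term: y³ + p·y + q = 0 with p = s − (tr M)²/3 = -10.333333 and q = −2(tr M)³/27 + (tr M)·s/3 − det M = -7.407407.
Three real roots ⇒ use the trigonometric (Viète) form: r = 2√(−p/3) = 3.711843, φ = arccos(3q/(p·r)) = arccos(0.579372) = 0.952838 rad.
y_k = r·cos(φ/3 − 2πk/3) for k = 0, 1, 2 gives y = 3.526190, -0.759192, -2.766998.
λ_k = y_k − 0.666667 gives λ = 2.8595, -1.4259, -3.4337 (check: the sum is -2.0000 = tr M).

Hence λ_max = 2.8595 and λ_min = -3.4337.


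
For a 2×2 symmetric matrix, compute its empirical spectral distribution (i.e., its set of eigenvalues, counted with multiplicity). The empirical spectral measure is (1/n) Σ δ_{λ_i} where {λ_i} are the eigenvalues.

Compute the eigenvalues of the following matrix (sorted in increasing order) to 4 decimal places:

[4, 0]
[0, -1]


Since M is real symmetric, both eigenvalues are real; they are the roots of det(λI − M) = λ² − (tr M) λ + det M.
tr M = 4 + (-1) = 3.
det M = 4·(-1) − 0² = -4 − 0 = -4.
Characteristic polynomial: λ² − 3λ − 4 = 0.
Discriminant Δ = (tr M)² − 4·det M = 9 − (-16) = 25; √Δ = 5.000000.
λ = (tr M ± √Δ)/2 = (3 ± 5.000000)/2, giving (tr M − √Δ)/2 = -1.0000 and (tr M + √Δ)/2 = 4.0000.

Eigenvalues sorted in increasing order: [-1.0000, 4.0000].


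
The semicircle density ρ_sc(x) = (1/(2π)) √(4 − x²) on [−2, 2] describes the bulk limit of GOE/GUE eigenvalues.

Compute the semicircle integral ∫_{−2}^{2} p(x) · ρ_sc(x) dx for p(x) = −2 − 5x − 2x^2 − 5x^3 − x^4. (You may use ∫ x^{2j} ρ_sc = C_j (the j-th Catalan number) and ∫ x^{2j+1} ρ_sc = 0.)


Write p(x) = Σ a_i x^i, split into monomials and integrate each against ρ_sc separately.
Using ∫ x^{2j} ρ_sc = C_j = (1/(j+1)) C(2j, j) (Catalan numbers) and ∫ x^{2j+1} ρ_sc = 0 (odd monomials vanish by symmetry):
  i = 0 (even): a_0 · C_{0} = -2 · 1 = -2
  i = 1 (odd): ∫ x^1 ρ_sc = 0 (vanishes)
  i = 2 (even): a_2 · C_{1} = -2 · 1 = -2
  i = 3 (odd): ∫ x^3 ρ_sc = 0 (vanishes)
  i = 4 (even): a_4 · C_{2} = -1 · 2 = -2

Summing the contributions: ∫_{−2}^{2} p(x) ρ_sc(x) dx = (-2) + (-2) + (-2) = -6.


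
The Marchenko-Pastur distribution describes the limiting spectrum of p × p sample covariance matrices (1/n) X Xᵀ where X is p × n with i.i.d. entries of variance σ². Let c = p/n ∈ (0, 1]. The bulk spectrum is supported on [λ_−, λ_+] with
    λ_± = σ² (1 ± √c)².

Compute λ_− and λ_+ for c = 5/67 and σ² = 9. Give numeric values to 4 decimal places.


c = 5/67 = 0.074627; √c = 0.273179.
λ_− = σ² (1 − √c)² = 9 · (1 − 0.273179)² = 9 · (0.726821)² = 4.754417.
λ_+ = σ² (1 + √c)² = 9 · (1 + 0.273179)² = 9 · (1.273179)² = 14.588867.

Rounded to 4 decimal places: λ_− ≈ 4.7544, λ_+ ≈ 14.5889.


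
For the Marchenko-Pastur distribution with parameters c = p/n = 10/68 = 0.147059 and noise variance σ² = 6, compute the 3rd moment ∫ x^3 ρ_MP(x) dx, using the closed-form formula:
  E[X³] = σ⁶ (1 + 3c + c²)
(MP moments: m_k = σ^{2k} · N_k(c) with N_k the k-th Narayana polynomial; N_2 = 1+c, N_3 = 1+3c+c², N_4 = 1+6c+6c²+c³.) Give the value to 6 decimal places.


E[X³] = σ⁶ (1 + 3c + c²) (third MP moment). With σ² = 6 (so σ⁶ = 216) and c = 10/68 = 0.147059: E[X³] = 216 · (1 + 3·0.147059 + (0.147059)²) = 216 · 1.462803.

So E[X^3] = 315.965398.


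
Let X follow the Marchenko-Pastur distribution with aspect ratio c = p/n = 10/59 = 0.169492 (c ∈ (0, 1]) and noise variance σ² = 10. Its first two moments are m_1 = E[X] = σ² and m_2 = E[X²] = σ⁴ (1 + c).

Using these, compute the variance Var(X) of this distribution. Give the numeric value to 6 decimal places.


m_1 = E[X] = σ² = 10, so m_1² = 100.
m_2 = E[X²] = σ⁴ (1 + c) = 100 · (1 + 0.169492) = 100 · 1.169492 = 116.949153.
(Note m_2 − m_1² simplifies to c · σ⁴ = 0.169492 · 100.)

Var(X) = m_2 − m_1² = 116.949153 − 100 = 16.949153.


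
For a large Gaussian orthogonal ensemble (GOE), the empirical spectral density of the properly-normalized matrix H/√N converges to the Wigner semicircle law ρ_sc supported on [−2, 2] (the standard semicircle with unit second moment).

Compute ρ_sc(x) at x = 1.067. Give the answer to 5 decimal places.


ρ_sc(x) = (1/(2π)) √(4 − x²). With x = 1.067:
  4 − x² = 4 − (1.067)² = 4 − 1.138489 = 2.861511.
  √(4 − x²) = 1.691600.
  1/(2π) = 0.159155.
  ρ_sc(1.067) = 0.159155 · 1.691600 = 0.269227.

Rounded to 5 decimal places: ρ_sc(1.067) ≈ 0.26923.


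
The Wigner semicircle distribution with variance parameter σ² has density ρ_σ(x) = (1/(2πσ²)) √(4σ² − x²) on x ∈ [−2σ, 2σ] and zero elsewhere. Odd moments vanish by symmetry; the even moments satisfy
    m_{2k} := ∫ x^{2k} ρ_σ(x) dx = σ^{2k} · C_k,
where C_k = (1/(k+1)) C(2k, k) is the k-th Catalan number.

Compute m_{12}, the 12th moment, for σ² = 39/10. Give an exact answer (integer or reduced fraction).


By the scaled semicircle moment identity, m_{2k} = σ^{2k} · C_k with k = 6.
C_6 = (1/(k+1)) · C(2k, k) = (1/7) · C(12, 6) = (1/7) · 924 = 132.
σ^{2k} = (σ²)^k = (39/10)^6 = 3518743761/1000000.

Therefore m_{12} = σ^{12} · C_6 = (3518743761/1000000) · 132 = 116118544113/250000.


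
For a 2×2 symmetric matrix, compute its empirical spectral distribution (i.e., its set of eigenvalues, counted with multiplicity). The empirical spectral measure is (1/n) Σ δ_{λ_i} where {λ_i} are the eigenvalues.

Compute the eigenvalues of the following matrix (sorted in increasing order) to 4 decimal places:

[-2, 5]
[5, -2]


Since M is real symmetric, both eigenvalues are real; they are the roots of det(λI − M) = λ² − (tr M) λ + det M.
tr M = -2 + (-2) = -4.
det M = (-2)·(-2) − 5² = 4 − 25 = -21.
Characteristic polynomial: λ² + 4λ − 21 = 0.
Discriminant Δ = (tr M)² − 4·det M = 16 − (-84) = 100; √Δ = 10.000000.
λ = (tr M ± √Δ)/2 = (-4 ± 10.000000)/2, giving (tr M − √Δ)/2 = -7.0000 and (tr M + √Δ)/2 = 3.0000.

Eigenvalues sorted in increasing order: [-7.0000, 3.0000].


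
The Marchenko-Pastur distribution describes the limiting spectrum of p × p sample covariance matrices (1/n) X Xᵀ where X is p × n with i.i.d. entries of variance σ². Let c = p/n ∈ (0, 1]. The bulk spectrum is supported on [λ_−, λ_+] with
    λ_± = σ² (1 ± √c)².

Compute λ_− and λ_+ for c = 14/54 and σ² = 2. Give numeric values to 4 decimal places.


c = 14/54 = 0.259259; √c = 0.509175.
λ_− = σ² (1 − √c)² = 2 · (1 − 0.509175)² = 2 · (0.490825)² = 0.481818.
λ_+ = σ² (1 + √c)² = 2 · (1 + 0.509175)² = 2 · (1.509175)² = 4.555219.

Rounded to 4 decimal places: λ_− ≈ 0.4818, λ_+ ≈ 4.5552.


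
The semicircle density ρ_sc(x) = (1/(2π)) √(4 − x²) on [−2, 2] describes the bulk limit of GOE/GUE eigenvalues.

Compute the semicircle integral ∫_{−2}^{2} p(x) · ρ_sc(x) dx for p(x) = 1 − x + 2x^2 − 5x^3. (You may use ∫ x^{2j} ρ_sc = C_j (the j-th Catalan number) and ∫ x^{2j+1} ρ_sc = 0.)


Write p(x) = Σ a_i x^i, split into monomials and integrate each against ρ_sc separately.
Using ∫ x^{2j} ρ_sc = C_j = (1/(j+1)) C(2j, j) (Catalan numbers) and ∫ x^{2j+1} ρ_sc = 0 (odd monomials vanish by symmetry):
  i = 0 (even): a_0 · C_{0} = 1 · 1 = 1
  i = 1 (odd): ∫ x^1 ρ_sc = 0 (vanishes)
  i = 2 (even): a_2 · C_{1} = 2 · 1 = 2
  i = 3 (odd): ∫ x^3 ρ_sc = 0 (vanishes)

Summing the contributions: ∫_{−2}^{2} p(x) ρ_sc(x) dx = 1 + 2 = 3.
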